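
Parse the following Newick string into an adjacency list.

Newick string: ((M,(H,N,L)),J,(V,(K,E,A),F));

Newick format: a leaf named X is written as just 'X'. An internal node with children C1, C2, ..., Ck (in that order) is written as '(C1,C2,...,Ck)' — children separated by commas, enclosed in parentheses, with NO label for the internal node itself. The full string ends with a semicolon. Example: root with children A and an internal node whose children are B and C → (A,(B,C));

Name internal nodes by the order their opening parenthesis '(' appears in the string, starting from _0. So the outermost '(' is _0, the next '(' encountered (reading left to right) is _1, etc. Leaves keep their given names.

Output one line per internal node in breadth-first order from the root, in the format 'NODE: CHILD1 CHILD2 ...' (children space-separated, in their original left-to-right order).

Input: ((M,(H,N,L)),J,(V,(K,E,A),F));
Scanning left-to-right, naming '(' by encounter order:
  pos 0: '(' -> open internal node _0 (depth 1)
  pos 1: '(' -> open internal node _1 (depth 2)
  pos 4: '(' -> open internal node _2 (depth 3)
  pos 10: ')' -> close internal node _2 (now at depth 2)
  pos 11: ')' -> close internal node _1 (now at depth 1)
  pos 15: '(' -> open internal node _3 (depth 2)
  pos 18: '(' -> open internal node _4 (depth 3)
  pos 24: ')' -> close internal node _4 (now at depth 2)
  pos 27: ')' -> close internal node _3 (now at depth 1)
  pos 28: ')' -> close internal node _0 (now at depth 0)
Total internal nodes: 5
BFS adjacency from root:
  _0: _1 J _3
  _1: M _2
  _3: V _4 F
  _2: H N L
  _4: K E A

Answer: _0: _1 J _3
_1: M _2
_3: V _4 F
_2: H N L
_4: K E A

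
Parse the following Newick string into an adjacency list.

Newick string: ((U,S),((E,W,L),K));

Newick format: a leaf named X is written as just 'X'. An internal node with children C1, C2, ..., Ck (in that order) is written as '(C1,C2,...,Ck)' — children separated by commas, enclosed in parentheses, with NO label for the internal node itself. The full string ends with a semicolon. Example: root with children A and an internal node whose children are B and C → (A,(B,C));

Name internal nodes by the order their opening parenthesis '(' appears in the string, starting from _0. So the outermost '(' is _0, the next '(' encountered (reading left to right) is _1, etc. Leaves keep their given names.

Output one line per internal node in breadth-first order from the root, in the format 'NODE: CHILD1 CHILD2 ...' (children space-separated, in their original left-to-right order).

Answer: _0: _1 _2
_1: U S
_2: _3 K
_3: E W L

Derivation:
Input: ((U,S),((E,W,L),K));
Scanning left-to-right, naming '(' by encounter order:
  pos 0: '(' -> open internal node _0 (depth 1)
  pos 1: '(' -> open internal node _1 (depth 2)
  pos 5: ')' -> close internal node _1 (now at depth 1)
  pos 7: '(' -> open internal node _2 (depth 2)
  pos 8: '(' -> open internal node _3 (depth 3)
  pos 14: ')' -> close internal node _3 (now at depth 2)
  pos 17: ')' -> close internal node _2 (now at depth 1)
  pos 18: ')' -> close internal node _0 (now at depth 0)
Total internal nodes: 4
BFS adjacency from root:
  _0: _1 _2
  _1: U S
  _2: _3 K
  _3: E W L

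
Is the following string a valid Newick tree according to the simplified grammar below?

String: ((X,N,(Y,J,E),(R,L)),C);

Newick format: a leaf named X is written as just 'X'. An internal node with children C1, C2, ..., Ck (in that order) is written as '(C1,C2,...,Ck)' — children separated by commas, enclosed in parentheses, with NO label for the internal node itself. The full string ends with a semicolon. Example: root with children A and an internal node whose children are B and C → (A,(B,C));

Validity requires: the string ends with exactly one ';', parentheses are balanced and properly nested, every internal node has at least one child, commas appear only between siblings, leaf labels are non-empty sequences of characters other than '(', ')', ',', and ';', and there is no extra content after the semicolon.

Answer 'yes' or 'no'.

Input: ((X,N,(Y,J,E),(R,L)),C);
Paren balance: 4 '(' vs 4 ')' OK
Ends with single ';': True
Full parse: OK
Valid: True

Answer: yes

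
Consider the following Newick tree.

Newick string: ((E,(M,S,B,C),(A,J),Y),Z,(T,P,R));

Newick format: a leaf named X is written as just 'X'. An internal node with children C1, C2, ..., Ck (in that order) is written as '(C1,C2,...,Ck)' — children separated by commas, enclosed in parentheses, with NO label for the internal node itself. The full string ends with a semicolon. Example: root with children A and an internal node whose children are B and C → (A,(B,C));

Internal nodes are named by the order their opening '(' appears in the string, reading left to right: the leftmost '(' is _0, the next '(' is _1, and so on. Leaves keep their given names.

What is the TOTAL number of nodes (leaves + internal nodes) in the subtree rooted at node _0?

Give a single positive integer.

Answer: 17

Derivation:
Newick: ((E,(M,S,B,C),(A,J),Y),Z,(T,P,R));
Locate _0: it is the '(' at position 0 (the 1st '(' reading left to right).
Query: subtree rooted at _0
_0: subtree_size = 1 + 16
  _1: subtree_size = 1 + 10
    E: subtree_size = 1 + 0
    _2: subtree_size = 1 + 4
      M: subtree_size = 1 + 0
      S: subtree_size = 1 + 0
      B: subtree_size = 1 + 0
      C: subtree_size = 1 + 0
    _3: subtree_size = 1 + 2
      A: subtree_size = 1 + 0
      J: subtree_size = 1 + 0
    Y: subtree_size = 1 + 0
  Z: subtree_size = 1 + 0
  _4: subtree_size = 1 + 3
    T: subtree_size = 1 + 0
    P: subtree_size = 1 + 0
    R: subtree_size = 1 + 0
Total subtree size of _0: 17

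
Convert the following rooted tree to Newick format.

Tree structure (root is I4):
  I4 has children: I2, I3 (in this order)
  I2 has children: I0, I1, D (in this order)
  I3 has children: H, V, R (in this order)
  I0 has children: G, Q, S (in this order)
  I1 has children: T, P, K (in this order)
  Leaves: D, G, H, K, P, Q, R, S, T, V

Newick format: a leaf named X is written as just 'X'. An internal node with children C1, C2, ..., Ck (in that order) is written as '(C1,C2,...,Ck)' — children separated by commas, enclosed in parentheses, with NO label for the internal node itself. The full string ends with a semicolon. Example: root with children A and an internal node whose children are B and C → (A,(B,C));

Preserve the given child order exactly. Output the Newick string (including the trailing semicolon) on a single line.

Answer: (((G,Q,S),(T,P,K),D),(H,V,R));

Derivation:
internal I4 with children ['I2', 'I3']
  internal I2 with children ['I0', 'I1', 'D']
    internal I0 with children ['G', 'Q', 'S']
      leaf 'G' → 'G'
      leaf 'Q' → 'Q'
      leaf 'S' → 'S'
    → '(G,Q,S)'
    internal I1 with children ['T', 'P', 'K']
      leaf 'T' → 'T'
      leaf 'P' → 'P'
      leaf 'K' → 'K'
    → '(T,P,K)'
    leaf 'D' → 'D'
  → '((G,Q,S),(T,P,K),D)'
  internal I3 with children ['H', 'V', 'R']
    leaf 'H' → 'H'
    leaf 'V' → 'V'
    leaf 'R' → 'R'
  → '(H,V,R)'
→ '(((G,Q,S),(T,P,K),D),(H,V,R))'
Final: (((G,Q,S),(T,P,K),D),(H,V,R));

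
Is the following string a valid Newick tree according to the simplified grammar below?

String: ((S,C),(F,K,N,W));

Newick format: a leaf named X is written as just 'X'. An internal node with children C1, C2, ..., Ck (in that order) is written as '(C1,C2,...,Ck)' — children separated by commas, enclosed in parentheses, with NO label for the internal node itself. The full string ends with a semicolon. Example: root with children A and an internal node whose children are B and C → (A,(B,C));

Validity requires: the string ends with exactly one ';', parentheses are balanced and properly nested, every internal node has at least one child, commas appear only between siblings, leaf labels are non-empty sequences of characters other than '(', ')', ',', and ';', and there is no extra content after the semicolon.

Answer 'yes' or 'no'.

Answer: yes

Derivation:
Input: ((S,C),(F,K,N,W));
Paren balance: 3 '(' vs 3 ')' OK
Ends with single ';': True
Full parse: OK
Valid: True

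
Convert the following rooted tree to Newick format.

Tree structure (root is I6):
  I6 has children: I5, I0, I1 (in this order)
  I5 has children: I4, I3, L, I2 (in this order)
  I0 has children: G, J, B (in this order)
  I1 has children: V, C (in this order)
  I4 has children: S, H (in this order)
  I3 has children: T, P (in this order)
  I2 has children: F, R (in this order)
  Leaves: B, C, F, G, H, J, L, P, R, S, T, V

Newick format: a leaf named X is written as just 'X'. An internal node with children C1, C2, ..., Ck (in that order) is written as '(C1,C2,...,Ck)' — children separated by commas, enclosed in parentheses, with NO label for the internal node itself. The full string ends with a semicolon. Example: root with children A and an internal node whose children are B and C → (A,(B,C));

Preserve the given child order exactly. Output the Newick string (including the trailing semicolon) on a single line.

internal I6 with children ['I5', 'I0', 'I1']
  internal I5 with children ['I4', 'I3', 'L', 'I2']
    internal I4 with children ['S', 'H']
      leaf 'S' → 'S'
      leaf 'H' → 'H'
    → '(S,H)'
    internal I3 with children ['T', 'P']
      leaf 'T' → 'T'
      leaf 'P' → 'P'
    → '(T,P)'
    leaf 'L' → 'L'
    internal I2 with children ['F', 'R']
      leaf 'F' → 'F'
      leaf 'R' → 'R'
    → '(F,R)'
  → '((S,H),(T,P),L,(F,R))'
  internal I0 with children ['G', 'J', 'B']
    leaf 'G' → 'G'
    leaf 'J' → 'J'
    leaf 'B' → 'B'
  → '(G,J,B)'
  internal I1 with children ['V', 'C']
    leaf 'V' → 'V'
    leaf 'C' → 'C'
  → '(V,C)'
→ '(((S,H),(T,P),L,(F,R)),(G,J,B),(V,C))'
Final: (((S,H),(T,P),L,(F,R)),(G,J,B),(V,C));

Answer: (((S,H),(T,P),L,(F,R)),(G,J,B),(V,C));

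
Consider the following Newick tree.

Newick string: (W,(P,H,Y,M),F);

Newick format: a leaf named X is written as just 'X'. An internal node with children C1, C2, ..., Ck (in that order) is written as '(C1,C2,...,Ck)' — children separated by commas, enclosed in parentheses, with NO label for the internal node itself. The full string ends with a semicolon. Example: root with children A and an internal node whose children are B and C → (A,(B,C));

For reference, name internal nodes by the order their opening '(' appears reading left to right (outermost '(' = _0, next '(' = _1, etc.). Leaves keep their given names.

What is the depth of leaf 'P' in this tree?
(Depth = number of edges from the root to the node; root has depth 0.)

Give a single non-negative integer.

Newick: (W,(P,H,Y,M),F);
Naming internals by '(' encounter order: outermost '(' = _0, next = _1, ...
Query node: P
Path from root: _0 -> _1 -> P
Depth of P: 2 (number of edges from root)

Answer: 2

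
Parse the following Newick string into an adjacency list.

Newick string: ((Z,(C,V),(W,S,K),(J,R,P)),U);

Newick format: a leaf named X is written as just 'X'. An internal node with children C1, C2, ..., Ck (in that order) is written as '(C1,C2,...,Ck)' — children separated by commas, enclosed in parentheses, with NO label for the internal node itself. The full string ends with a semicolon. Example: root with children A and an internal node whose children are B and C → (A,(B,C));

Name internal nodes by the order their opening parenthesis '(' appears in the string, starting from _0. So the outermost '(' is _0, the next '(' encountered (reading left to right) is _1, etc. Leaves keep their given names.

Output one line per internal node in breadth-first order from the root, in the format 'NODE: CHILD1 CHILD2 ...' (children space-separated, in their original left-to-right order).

Answer: _0: _1 U
_1: Z _2 _3 _4
_2: C V
_3: W S K
_4: J R P

Derivation:
Input: ((Z,(C,V),(W,S,K),(J,R,P)),U);
Scanning left-to-right, naming '(' by encounter order:
  pos 0: '(' -> open internal node _0 (depth 1)
  pos 1: '(' -> open internal node _1 (depth 2)
  pos 4: '(' -> open internal node _2 (depth 3)
  pos 8: ')' -> close internal node _2 (now at depth 2)
  pos 10: '(' -> open internal node _3 (depth 3)
  pos 16: ')' -> close internal node _3 (now at depth 2)
  pos 18: '(' -> open internal node _4 (depth 3)
  pos 24: ')' -> close internal node _4 (now at depth 2)
  pos 25: ')' -> close internal node _1 (now at depth 1)
  pos 28: ')' -> close internal node _0 (now at depth 0)
Total internal nodes: 5
BFS adjacency from root:
  _0: _1 U
  _1: Z _2 _3 _4
  _2: C V
  _3: W S K
  _4: J R P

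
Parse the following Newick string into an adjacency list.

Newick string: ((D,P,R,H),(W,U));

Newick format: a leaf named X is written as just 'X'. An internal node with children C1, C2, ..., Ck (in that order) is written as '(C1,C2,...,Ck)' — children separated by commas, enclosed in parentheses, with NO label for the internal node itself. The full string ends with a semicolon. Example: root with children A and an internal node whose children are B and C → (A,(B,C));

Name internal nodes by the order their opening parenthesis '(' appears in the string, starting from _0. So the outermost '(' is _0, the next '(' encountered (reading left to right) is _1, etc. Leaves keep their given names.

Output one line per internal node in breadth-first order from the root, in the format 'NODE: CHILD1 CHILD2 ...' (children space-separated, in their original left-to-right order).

Answer: _0: _1 _2
_1: D P R H
_2: W U

Derivation:
Input: ((D,P,R,H),(W,U));
Scanning left-to-right, naming '(' by encounter order:
  pos 0: '(' -> open internal node _0 (depth 1)
  pos 1: '(' -> open internal node _1 (depth 2)
  pos 9: ')' -> close internal node _1 (now at depth 1)
  pos 11: '(' -> open internal node _2 (depth 2)
  pos 15: ')' -> close internal node _2 (now at depth 1)
  pos 16: ')' -> close internal node _0 (now at depth 0)
Total internal nodes: 3
BFS adjacency from root:
  _0: _1 _2
  _1: D P R H
  _2: W U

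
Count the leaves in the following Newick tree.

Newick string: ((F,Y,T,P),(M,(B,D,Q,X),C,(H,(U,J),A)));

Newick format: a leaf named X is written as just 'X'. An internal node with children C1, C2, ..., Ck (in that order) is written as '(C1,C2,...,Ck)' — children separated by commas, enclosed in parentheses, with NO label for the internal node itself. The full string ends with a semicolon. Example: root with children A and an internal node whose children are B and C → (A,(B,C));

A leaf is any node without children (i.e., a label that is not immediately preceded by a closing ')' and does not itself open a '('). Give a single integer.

Answer: 14

Derivation:
Newick: ((F,Y,T,P),(M,(B,D,Q,X),C,(H,(U,J),A)));
Scan left-to-right; a leaf is any maximal label run not followed by '(':
  pos 2: leaf 'F' → count = 1
  pos 4: leaf 'Y' → count = 2
  pos 6: leaf 'T' → count = 3
  pos 8: leaf 'P' → count = 4
  pos 12: leaf 'M' → count = 5
  pos 15: leaf 'B' → count = 6
  pos 17: leaf 'D' → count = 7
  pos 19: leaf 'Q' → count = 8
  pos 21: leaf 'X' → count = 9
  pos 24: leaf 'C' → count = 10
  pos 27: leaf 'H' → count = 11
  pos 30: leaf 'U' → count = 12
  pos 32: leaf 'J' → count = 13
  pos 35: leaf 'A' → count = 14
Total leaves: 14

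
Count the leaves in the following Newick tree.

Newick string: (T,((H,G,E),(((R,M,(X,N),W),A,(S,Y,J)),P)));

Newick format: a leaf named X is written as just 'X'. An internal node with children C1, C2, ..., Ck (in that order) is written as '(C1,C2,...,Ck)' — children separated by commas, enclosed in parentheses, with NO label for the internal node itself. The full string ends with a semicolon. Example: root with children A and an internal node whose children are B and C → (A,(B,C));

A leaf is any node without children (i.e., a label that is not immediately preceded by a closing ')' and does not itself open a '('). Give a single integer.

Newick: (T,((H,G,E),(((R,M,(X,N),W),A,(S,Y,J)),P)));
Scan left-to-right; a leaf is any maximal label run not followed by '(':
  pos 1: leaf 'T' → count = 1
  pos 5: leaf 'H' → count = 2
  pos 7: leaf 'G' → count = 3
  pos 9: leaf 'E' → count = 4
  pos 15: leaf 'R' → count = 5
  pos 17: leaf 'M' → count = 6
  pos 20: leaf 'X' → count = 7
  pos 22: leaf 'N' → count = 8
  pos 25: leaf 'W' → count = 9
  pos 28: leaf 'A' → count = 10
  pos 31: leaf 'S' → count = 11
  pos 33: leaf 'Y' → count = 12
  pos 35: leaf 'J' → count = 13
  pos 39: leaf 'P' → count = 14
Total leaves: 14

Answer: 14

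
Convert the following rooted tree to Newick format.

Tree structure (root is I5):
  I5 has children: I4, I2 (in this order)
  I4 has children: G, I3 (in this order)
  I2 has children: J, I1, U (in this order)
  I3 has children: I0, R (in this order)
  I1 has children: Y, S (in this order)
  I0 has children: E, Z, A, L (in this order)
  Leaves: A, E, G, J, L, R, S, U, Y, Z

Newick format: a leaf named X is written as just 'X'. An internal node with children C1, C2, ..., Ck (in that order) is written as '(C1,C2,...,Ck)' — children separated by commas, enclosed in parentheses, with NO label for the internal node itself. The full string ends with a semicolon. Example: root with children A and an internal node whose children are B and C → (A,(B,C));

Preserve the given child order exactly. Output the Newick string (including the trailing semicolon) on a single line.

internal I5 with children ['I4', 'I2']
  internal I4 with children ['G', 'I3']
    leaf 'G' → 'G'
    internal I3 with children ['I0', 'R']
      internal I0 with children ['E', 'Z', 'A', 'L']
        leaf 'E' → 'E'
        leaf 'Z' → 'Z'
        leaf 'A' → 'A'
        leaf 'L' → 'L'
      → '(E,Z,A,L)'
      leaf 'R' → 'R'
    → '((E,Z,A,L),R)'
  → '(G,((E,Z,A,L),R))'
  internal I2 with children ['J', 'I1', 'U']
    leaf 'J' → 'J'
    internal I1 with children ['Y', 'S']
      leaf 'Y' → 'Y'
      leaf 'S' → 'S'
    → '(Y,S)'
    leaf 'U' → 'U'
  → '(J,(Y,S),U)'
→ '((G,((E,Z,A,L),R)),(J,(Y,S),U))'
Final: ((G,((E,Z,A,L),R)),(J,(Y,S),U));

Answer: ((G,((E,Z,A,L),R)),(J,(Y,S),U));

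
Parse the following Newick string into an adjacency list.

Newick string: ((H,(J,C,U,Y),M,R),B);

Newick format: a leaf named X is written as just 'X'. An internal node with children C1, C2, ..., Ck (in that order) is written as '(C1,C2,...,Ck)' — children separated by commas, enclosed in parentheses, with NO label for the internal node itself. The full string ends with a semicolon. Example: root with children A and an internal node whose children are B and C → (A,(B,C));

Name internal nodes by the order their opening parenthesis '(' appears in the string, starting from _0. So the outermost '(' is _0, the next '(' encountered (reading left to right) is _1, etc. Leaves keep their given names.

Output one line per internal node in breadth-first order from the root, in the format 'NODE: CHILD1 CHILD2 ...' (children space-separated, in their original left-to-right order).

Input: ((H,(J,C,U,Y),M,R),B);
Scanning left-to-right, naming '(' by encounter order:
  pos 0: '(' -> open internal node _0 (depth 1)
  pos 1: '(' -> open internal node _1 (depth 2)
  pos 4: '(' -> open internal node _2 (depth 3)
  pos 12: ')' -> close internal node _2 (now at depth 2)
  pos 17: ')' -> close internal node _1 (now at depth 1)
  pos 20: ')' -> close internal node _0 (now at depth 0)
Total internal nodes: 3
BFS adjacency from root:
  _0: _1 B
  _1: H _2 M R
  _2: J C U Y

Answer: _0: _1 B
_1: H _2 M R
_2: J C U Y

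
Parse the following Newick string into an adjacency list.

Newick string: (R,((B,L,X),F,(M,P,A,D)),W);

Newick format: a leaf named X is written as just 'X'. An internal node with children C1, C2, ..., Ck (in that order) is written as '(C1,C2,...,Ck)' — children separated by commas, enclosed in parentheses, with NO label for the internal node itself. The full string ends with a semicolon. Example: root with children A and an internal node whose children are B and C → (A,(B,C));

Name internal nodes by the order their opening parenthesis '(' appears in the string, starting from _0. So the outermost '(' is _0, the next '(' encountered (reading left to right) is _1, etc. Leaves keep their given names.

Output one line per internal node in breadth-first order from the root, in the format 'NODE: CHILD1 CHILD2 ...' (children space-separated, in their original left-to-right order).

Answer: _0: R _1 W
_1: _2 F _3
_2: B L X
_3: M P A D

Derivation:
Input: (R,((B,L,X),F,(M,P,A,D)),W);
Scanning left-to-right, naming '(' by encounter order:
  pos 0: '(' -> open internal node _0 (depth 1)
  pos 3: '(' -> open internal node _1 (depth 2)
  pos 4: '(' -> open internal node _2 (depth 3)
  pos 10: ')' -> close internal node _2 (now at depth 2)
  pos 14: '(' -> open internal node _3 (depth 3)
  pos 22: ')' -> close internal node _3 (now at depth 2)
  pos 23: ')' -> close internal node _1 (now at depth 1)
  pos 26: ')' -> close internal node _0 (now at depth 0)
Total internal nodes: 4
BFS adjacency from root:
  _0: R _1 W
  _1: _2 F _3
  _2: B L X
  _3: M P A D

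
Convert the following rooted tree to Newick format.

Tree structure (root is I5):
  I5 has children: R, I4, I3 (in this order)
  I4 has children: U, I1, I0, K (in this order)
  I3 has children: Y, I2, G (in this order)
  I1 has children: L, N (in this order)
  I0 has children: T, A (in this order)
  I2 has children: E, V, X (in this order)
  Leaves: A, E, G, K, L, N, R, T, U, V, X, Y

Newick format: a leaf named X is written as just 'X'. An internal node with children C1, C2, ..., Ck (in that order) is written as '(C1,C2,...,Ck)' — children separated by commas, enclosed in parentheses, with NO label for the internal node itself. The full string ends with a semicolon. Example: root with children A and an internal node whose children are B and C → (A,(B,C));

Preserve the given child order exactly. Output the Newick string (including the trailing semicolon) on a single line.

internal I5 with children ['R', 'I4', 'I3']
  leaf 'R' → 'R'
  internal I4 with children ['U', 'I1', 'I0', 'K']
    leaf 'U' → 'U'
    internal I1 with children ['L', 'N']
      leaf 'L' → 'L'
      leaf 'N' → 'N'
    → '(L,N)'
    internal I0 with children ['T', 'A']
      leaf 'T' → 'T'
      leaf 'A' → 'A'
    → '(T,A)'
    leaf 'K' → 'K'
  → '(U,(L,N),(T,A),K)'
  internal I3 with children ['Y', 'I2', 'G']
    leaf 'Y' → 'Y'
    internal I2 with children ['E', 'V', 'X']
      leaf 'E' → 'E'
      leaf 'V' → 'V'
      leaf 'X' → 'X'
    → '(E,V,X)'
    leaf 'G' → 'G'
  → '(Y,(E,V,X),G)'
→ '(R,(U,(L,N),(T,A),K),(Y,(E,V,X),G))'
Final: (R,(U,(L,N),(T,A),K),(Y,(E,V,X),G));

Answer: (R,(U,(L,N),(T,A),K),(Y,(E,V,X),G));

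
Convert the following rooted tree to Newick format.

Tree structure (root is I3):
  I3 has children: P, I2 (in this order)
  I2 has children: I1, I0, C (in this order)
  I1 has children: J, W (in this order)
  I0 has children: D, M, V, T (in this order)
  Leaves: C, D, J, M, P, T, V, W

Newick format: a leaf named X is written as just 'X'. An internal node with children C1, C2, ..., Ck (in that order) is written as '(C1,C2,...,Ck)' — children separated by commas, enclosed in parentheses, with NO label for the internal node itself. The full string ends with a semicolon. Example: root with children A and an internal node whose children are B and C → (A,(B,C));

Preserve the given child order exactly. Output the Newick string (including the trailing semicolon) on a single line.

Answer: (P,((J,W),(D,M,V,T),C));

Derivation:
internal I3 with children ['P', 'I2']
  leaf 'P' → 'P'
  internal I2 with children ['I1', 'I0', 'C']
    internal I1 with children ['J', 'W']
      leaf 'J' → 'J'
      leaf 'W' → 'W'
    → '(J,W)'
    internal I0 with children ['D', 'M', 'V', 'T']
      leaf 'D' → 'D'
      leaf 'M' → 'M'
      leaf 'V' → 'V'
      leaf 'T' → 'T'
    → '(D,M,V,T)'
    leaf 'C' → 'C'
  → '((J,W),(D,M,V,T),C)'
→ '(P,((J,W),(D,M,V,T),C))'
Final: (P,((J,W),(D,M,V,T),C));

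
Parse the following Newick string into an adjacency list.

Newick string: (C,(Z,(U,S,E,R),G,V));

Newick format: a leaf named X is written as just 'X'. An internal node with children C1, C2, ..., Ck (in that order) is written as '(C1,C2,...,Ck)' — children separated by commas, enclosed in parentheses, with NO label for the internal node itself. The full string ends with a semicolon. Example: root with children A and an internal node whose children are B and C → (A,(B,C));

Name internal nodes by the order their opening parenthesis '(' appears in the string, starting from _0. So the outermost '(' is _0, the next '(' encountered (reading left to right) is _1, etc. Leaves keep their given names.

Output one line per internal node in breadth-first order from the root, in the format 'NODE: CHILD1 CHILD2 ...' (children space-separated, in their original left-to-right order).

Input: (C,(Z,(U,S,E,R),G,V));
Scanning left-to-right, naming '(' by encounter order:
  pos 0: '(' -> open internal node _0 (depth 1)
  pos 3: '(' -> open internal node _1 (depth 2)
  pos 6: '(' -> open internal node _2 (depth 3)
  pos 14: ')' -> close internal node _2 (now at depth 2)
  pos 19: ')' -> close internal node _1 (now at depth 1)
  pos 20: ')' -> close internal node _0 (now at depth 0)
Total internal nodes: 3
BFS adjacency from root:
  _0: C _1
  _1: Z _2 G V
  _2: U S E R

Answer: _0: C _1
_1: Z _2 G V
_2: U S E R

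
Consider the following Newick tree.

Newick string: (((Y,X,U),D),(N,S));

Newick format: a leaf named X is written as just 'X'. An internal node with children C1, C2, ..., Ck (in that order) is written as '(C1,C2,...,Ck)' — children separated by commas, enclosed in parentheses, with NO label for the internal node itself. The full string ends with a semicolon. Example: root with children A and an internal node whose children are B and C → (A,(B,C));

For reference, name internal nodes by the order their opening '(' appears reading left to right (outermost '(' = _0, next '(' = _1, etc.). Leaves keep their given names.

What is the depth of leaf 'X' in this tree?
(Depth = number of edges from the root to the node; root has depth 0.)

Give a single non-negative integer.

Answer: 3

Derivation:
Newick: (((Y,X,U),D),(N,S));
Naming internals by '(' encounter order: outermost '(' = _0, next = _1, ...
Query node: X
Path from root: _0 -> _1 -> _2 -> X
Depth of X: 3 (number of edges from root)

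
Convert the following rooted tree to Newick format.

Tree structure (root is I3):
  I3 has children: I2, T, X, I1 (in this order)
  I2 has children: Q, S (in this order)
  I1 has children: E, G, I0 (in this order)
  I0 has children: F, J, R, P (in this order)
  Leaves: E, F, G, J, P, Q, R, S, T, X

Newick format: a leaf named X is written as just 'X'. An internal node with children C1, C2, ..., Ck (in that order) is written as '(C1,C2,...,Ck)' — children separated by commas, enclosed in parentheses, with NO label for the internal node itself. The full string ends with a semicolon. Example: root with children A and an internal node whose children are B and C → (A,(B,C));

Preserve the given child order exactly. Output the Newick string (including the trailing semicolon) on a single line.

Answer: ((Q,S),T,X,(E,G,(F,J,R,P)));

Derivation:
internal I3 with children ['I2', 'T', 'X', 'I1']
  internal I2 with children ['Q', 'S']
    leaf 'Q' → 'Q'
    leaf 'S' → 'S'
  → '(Q,S)'
  leaf 'T' → 'T'
  leaf 'X' → 'X'
  internal I1 with children ['E', 'G', 'I0']
    leaf 'E' → 'E'
    leaf 'G' → 'G'
    internal I0 with children ['F', 'J', 'R', 'P']
      leaf 'F' → 'F'
      leaf 'J' → 'J'
      leaf 'R' → 'R'
      leaf 'P' → 'P'
    → '(F,J,R,P)'
  → '(E,G,(F,J,R,P))'
→ '((Q,S),T,X,(E,G,(F,J,R,P)))'
Final: ((Q,S),T,X,(E,G,(F,J,R,P)));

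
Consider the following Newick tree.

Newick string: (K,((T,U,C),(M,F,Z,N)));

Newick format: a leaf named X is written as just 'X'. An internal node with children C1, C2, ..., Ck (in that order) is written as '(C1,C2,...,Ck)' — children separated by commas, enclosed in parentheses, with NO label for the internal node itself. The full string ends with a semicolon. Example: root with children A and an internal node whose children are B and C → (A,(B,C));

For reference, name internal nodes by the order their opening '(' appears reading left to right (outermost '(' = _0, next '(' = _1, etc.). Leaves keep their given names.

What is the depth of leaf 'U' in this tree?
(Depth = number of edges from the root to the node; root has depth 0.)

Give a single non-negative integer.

Answer: 3

Derivation:
Newick: (K,((T,U,C),(M,F,Z,N)));
Naming internals by '(' encounter order: outermost '(' = _0, next = _1, ...
Query node: U
Path from root: _0 -> _1 -> _2 -> U
Depth of U: 3 (number of edges from root)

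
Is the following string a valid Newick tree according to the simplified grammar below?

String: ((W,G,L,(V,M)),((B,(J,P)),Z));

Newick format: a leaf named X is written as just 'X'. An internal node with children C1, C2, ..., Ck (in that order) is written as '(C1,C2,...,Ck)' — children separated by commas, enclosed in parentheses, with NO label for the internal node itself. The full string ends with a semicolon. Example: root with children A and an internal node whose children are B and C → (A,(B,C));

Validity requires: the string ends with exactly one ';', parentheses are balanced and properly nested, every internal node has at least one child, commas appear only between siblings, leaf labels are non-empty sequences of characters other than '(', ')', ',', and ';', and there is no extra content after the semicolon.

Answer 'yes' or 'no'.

Input: ((W,G,L,(V,M)),((B,(J,P)),Z));
Paren balance: 6 '(' vs 6 ')' OK
Ends with single ';': True
Full parse: OK
Valid: True

Answer: yes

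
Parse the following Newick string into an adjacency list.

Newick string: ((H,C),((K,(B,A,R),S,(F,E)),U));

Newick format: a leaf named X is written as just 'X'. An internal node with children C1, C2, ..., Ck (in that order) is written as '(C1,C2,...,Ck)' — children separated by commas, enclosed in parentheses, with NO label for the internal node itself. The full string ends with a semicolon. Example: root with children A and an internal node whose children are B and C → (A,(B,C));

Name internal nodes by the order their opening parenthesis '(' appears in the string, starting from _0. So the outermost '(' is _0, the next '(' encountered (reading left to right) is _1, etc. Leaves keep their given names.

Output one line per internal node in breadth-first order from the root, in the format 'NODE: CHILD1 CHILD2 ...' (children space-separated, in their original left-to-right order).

Input: ((H,C),((K,(B,A,R),S,(F,E)),U));
Scanning left-to-right, naming '(' by encounter order:
  pos 0: '(' -> open internal node _0 (depth 1)
  pos 1: '(' -> open internal node _1 (depth 2)
  pos 5: ')' -> close internal node _1 (now at depth 1)
  pos 7: '(' -> open internal node _2 (depth 2)
  pos 8: '(' -> open internal node _3 (depth 3)
  pos 11: '(' -> open internal node _4 (depth 4)
  pos 17: ')' -> close internal node _4 (now at depth 3)
  pos 21: '(' -> open internal node _5 (depth 4)
  pos 25: ')' -> close internal node _5 (now at depth 3)
  pos 26: ')' -> close internal node _3 (now at depth 2)
  pos 29: ')' -> close internal node _2 (now at depth 1)
  pos 30: ')' -> close internal node _0 (now at depth 0)
Total internal nodes: 6
BFS adjacency from root:
  _0: _1 _2
  _1: H C
  _2: _3 U
  _3: K _4 S _5
  _4: B A R
  _5: F E

Answer: _0: _1 _2
_1: H C
_2: _3 U
_3: K _4 S _5
_4: B A R
_5: F E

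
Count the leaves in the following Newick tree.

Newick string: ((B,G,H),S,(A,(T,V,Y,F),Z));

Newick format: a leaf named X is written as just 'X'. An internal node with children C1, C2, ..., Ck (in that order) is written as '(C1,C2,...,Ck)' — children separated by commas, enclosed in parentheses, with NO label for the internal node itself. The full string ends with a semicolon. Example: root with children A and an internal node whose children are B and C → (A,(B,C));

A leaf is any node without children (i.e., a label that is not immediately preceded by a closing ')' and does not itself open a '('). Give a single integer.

Newick: ((B,G,H),S,(A,(T,V,Y,F),Z));
Scan left-to-right; a leaf is any maximal label run not followed by '(':
  pos 2: leaf 'B' → count = 1
  pos 4: leaf 'G' → count = 2
  pos 6: leaf 'H' → count = 3
  pos 9: leaf 'S' → count = 4
  pos 12: leaf 'A' → count = 5
  pos 15: leaf 'T' → count = 6
  pos 17: leaf 'V' → count = 7
  pos 19: leaf 'Y' → count = 8
  pos 21: leaf 'F' → count = 9
  pos 24: leaf 'Z' → count = 10
Total leaves: 10

Answer: 10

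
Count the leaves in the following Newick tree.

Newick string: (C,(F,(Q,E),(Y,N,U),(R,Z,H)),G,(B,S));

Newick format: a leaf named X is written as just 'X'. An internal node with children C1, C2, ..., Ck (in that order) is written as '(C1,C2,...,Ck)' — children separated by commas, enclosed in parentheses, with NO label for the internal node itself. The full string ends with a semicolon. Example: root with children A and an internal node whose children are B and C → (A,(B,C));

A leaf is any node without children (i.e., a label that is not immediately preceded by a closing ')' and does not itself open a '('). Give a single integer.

Answer: 13

Derivation:
Newick: (C,(F,(Q,E),(Y,N,U),(R,Z,H)),G,(B,S));
Scan left-to-right; a leaf is any maximal label run not followed by '(':
  pos 1: leaf 'C' → count = 1
  pos 4: leaf 'F' → count = 2
  pos 7: leaf 'Q' → count = 3
  pos 9: leaf 'E' → count = 4
  pos 13: leaf 'Y' → count = 5
  pos 15: leaf 'N' → count = 6
  pos 17: leaf 'U' → count = 7
  pos 21: leaf 'R' → count = 8
  pos 23: leaf 'Z' → count = 9
  pos 25: leaf 'H' → count = 10
  pos 29: leaf 'G' → count = 11
  pos 32: leaf 'B' → count = 12
  pos 34: leaf 'S' → count = 13
Total leaves: 13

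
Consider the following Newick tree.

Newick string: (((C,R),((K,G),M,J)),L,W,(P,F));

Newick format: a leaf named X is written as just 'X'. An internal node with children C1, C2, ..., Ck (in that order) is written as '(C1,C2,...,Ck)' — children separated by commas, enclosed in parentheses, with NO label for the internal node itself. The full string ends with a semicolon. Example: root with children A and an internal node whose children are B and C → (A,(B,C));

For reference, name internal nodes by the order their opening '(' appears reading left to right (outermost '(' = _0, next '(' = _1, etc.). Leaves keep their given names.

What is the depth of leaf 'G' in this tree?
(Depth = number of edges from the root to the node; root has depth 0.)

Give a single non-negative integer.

Newick: (((C,R),((K,G),M,J)),L,W,(P,F));
Naming internals by '(' encounter order: outermost '(' = _0, next = _1, ...
Query node: G
Path from root: _0 -> _1 -> _3 -> _4 -> G
Depth of G: 4 (number of edges from root)

Answer: 4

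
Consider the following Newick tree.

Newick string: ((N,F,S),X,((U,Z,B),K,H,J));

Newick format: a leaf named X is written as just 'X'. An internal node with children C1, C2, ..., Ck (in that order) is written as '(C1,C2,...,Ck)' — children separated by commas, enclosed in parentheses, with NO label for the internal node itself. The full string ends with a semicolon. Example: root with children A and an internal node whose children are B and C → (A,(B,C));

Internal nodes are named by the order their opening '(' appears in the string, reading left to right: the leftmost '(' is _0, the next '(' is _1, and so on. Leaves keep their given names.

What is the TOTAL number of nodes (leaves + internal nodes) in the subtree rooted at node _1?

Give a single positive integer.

Answer: 4

Derivation:
Newick: ((N,F,S),X,((U,Z,B),K,H,J));
Locate _1: it is the '(' at position 1 (the 2nd '(' reading left to right).
Query: subtree rooted at _1
_1: subtree_size = 1 + 3
  N: subtree_size = 1 + 0
  F: subtree_size = 1 + 0
  S: subtree_size = 1 + 0
Total subtree size of _1: 4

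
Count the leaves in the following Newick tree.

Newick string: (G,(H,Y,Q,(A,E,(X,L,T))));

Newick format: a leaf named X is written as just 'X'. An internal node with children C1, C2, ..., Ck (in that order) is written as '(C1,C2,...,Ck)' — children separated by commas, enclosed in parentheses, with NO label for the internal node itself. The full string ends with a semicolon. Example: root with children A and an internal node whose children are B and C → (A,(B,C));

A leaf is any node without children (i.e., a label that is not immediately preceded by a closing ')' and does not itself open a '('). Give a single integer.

Answer: 9

Derivation:
Newick: (G,(H,Y,Q,(A,E,(X,L,T))));
Scan left-to-right; a leaf is any maximal label run not followed by '(':
  pos 1: leaf 'G' → count = 1
  pos 4: leaf 'H' → count = 2
  pos 6: leaf 'Y' → count = 3
  pos 8: leaf 'Q' → count = 4
  pos 11: leaf 'A' → count = 5
  pos 13: leaf 'E' → count = 6
  pos 16: leaf 'X' → count = 7
  pos 18: leaf 'L' → count = 8
  pos 20: leaf 'T' → count = 9
Total leaves: 9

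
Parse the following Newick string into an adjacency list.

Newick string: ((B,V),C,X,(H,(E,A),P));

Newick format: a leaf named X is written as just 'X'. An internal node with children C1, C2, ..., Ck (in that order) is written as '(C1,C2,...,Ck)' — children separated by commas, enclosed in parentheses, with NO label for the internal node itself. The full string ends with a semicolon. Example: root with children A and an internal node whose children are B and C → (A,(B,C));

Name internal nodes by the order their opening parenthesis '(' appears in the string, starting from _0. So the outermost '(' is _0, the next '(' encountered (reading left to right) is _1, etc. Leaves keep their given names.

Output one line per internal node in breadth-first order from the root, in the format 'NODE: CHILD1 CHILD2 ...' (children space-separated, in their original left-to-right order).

Answer: _0: _1 C X _2
_1: B V
_2: H _3 P
_3: E A

Derivation:
Input: ((B,V),C,X,(H,(E,A),P));
Scanning left-to-right, naming '(' by encounter order:
  pos 0: '(' -> open internal node _0 (depth 1)
  pos 1: '(' -> open internal node _1 (depth 2)
  pos 5: ')' -> close internal node _1 (now at depth 1)
  pos 11: '(' -> open internal node _2 (depth 2)
  pos 14: '(' -> open internal node _3 (depth 3)
  pos 18: ')' -> close internal node _3 (now at depth 2)
  pos 21: ')' -> close internal node _2 (now at depth 1)
  pos 22: ')' -> close internal node _0 (now at depth 0)
Total internal nodes: 4
BFS adjacency from root:
  _0: _1 C X _2
  _1: B V
  _2: H _3 P
  _3: E A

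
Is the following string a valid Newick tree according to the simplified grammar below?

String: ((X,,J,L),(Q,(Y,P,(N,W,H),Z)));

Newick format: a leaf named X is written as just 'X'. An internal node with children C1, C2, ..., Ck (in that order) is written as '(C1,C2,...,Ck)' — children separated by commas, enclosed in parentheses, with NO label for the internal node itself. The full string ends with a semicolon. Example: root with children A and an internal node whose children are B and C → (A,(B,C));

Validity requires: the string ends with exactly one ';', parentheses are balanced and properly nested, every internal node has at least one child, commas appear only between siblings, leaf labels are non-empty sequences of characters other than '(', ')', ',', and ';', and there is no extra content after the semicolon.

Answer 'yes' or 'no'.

Input: ((X,,J,L),(Q,(Y,P,(N,W,H),Z)));
Paren balance: 5 '(' vs 5 ')' OK
Ends with single ';': True
Full parse: FAILS (empty leaf label at pos 4)
Valid: False

Answer: no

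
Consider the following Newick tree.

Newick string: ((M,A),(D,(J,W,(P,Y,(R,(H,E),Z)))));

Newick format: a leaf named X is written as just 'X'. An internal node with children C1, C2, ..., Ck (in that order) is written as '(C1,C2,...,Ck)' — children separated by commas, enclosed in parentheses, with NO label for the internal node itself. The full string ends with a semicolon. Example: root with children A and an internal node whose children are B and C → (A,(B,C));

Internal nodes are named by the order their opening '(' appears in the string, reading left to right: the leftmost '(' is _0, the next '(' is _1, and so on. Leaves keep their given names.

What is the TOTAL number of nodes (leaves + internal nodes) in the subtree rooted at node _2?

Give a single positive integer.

Newick: ((M,A),(D,(J,W,(P,Y,(R,(H,E),Z)))));
Locate _2: it is the '(' at position 7 (the 3rd '(' reading left to right).
Query: subtree rooted at _2
_2: subtree_size = 1 + 13
  D: subtree_size = 1 + 0
  _3: subtree_size = 1 + 11
    J: subtree_size = 1 + 0
    W: subtree_size = 1 + 0
    _4: subtree_size = 1 + 8
      P: subtree_size = 1 + 0
      Y: subtree_size = 1 + 0
      _5: subtree_size = 1 + 5
        R: subtree_size = 1 + 0
        _6: subtree_size = 1 + 2
          H: subtree_size = 1 + 0
          E: subtree_size = 1 + 0
        Z: subtree_size = 1 + 0
Total subtree size of _2: 14

Answer: 14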